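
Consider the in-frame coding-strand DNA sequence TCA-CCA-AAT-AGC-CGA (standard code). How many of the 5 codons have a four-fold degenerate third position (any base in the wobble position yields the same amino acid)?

3

Codon 1 TCA (Ser): third position 4-fold.
Codon 2 CCA (Pro): third position 4-fold.
Codon 3 AAT (Asn): third position 2-fold.
Codon 4 AGC (Ser): third position 2-fold.
Codon 5 CGA (Arg): third position 4-fold.
Four-fold degenerate third positions: 3.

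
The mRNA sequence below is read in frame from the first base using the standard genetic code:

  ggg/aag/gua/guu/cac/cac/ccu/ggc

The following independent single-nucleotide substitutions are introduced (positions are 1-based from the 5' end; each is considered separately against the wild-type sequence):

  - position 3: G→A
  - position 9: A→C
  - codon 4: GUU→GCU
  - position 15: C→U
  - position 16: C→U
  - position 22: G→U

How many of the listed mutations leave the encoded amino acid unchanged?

Codon 1: GGG (Gly) → GGA (Gly) — synonymous.
Codon 3: GUA (Val) → GUC (Val) — synonymous.
Codon 4: GUU (Val) → GCU (Ala) — missense.
Codon 5: CAC (His) → CAU (His) — synonymous.
Codon 6: CAC (His) → UAC (Tyr) — missense.
Codon 8: GGC (Gly) → UGC (Cys) — missense.
Synonymous: 3 of 6.

3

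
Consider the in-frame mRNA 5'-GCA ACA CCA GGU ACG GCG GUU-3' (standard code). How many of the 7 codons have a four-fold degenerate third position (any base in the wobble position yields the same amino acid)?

Codon 1 GCA (Ala): third position 4-fold.
Codon 2 ACA (Thr): third position 4-fold.
Codon 3 CCA (Pro): third position 4-fold.
Codon 4 GGU (Gly): third position 4-fold.
Codon 5 ACG (Thr): third position 4-fold.
Codon 6 GCG (Ala): third position 4-fold.
Codon 7 GUU (Val): third position 4-fold.
Four-fold degenerate third positions: 7.

7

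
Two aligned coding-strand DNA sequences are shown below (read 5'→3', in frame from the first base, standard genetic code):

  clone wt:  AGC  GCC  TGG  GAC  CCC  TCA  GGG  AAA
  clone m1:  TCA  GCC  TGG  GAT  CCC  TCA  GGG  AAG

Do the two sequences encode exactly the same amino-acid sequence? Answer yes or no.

yes

Codon 1: AGC Ser / TCA Ser — synonymous.
Codon 2: GCC Ala / GCC Ala — identical.
Codon 3: TGG Trp / TGG Trp — identical.
Codon 4: GAC Asp / GAT Asp — synonymous.
Codon 5: CCC Pro / CCC Pro — identical.
Codon 6: TCA Ser / TCA Ser — identical.
Codon 7: GGG Gly / GGG Gly — identical.
Codon 8: AAA Lys / AAG Lys — synonymous.
Nonsynonymous differences: 0 → same protein.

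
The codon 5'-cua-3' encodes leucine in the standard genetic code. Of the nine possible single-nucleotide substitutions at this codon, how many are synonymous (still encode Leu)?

4

Position 1: UUA → 1 synonymous.
Position 2: none → 0 synonymous.
Position 3: CUU, CUC, CUG → 3 synonymous.
Total: 1 + 0 + 3 = 4.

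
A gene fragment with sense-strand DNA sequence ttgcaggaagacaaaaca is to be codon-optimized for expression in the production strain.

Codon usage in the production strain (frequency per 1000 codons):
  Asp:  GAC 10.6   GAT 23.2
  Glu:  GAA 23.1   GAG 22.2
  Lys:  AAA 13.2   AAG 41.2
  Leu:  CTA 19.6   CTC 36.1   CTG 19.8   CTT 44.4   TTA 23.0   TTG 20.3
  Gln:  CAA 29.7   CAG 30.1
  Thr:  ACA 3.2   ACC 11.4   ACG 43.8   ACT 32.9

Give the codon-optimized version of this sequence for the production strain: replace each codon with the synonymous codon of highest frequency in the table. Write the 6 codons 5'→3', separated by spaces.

CTT CAG GAA GAT AAG ACG

Codon 1 (Leu): best is CTT at 44.4.
Codon 2 (Gln): best is CAG at 30.1.
Codon 3 (Glu): best is GAA at 23.1.
Codon 4 (Asp): best is GAT at 23.2.
Codon 5 (Lys): best is AAG at 41.2.
Codon 6 (Thr): best is ACG at 43.8.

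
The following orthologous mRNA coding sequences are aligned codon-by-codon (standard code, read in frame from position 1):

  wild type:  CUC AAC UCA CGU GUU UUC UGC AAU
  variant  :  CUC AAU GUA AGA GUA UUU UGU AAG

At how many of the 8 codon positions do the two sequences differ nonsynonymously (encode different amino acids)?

2

Codon 1: CUC Leu / CUC Leu — identical.
Codon 2: AAC Asn / AAU Asn — synonymous.
Codon 3: UCA Ser / GUA Val — nonsynonymous.
Codon 4: CGU Arg / AGA Arg — synonymous.
Codon 5: GUU Val / GUA Val — synonymous.
Codon 6: UUC Phe / UUU Phe — synonymous.
Codon 7: UGC Cys / UGU Cys — synonymous.
Codon 8: AAU Asn / AAG Lys — nonsynonymous.
Nonsynonymous differences: 2.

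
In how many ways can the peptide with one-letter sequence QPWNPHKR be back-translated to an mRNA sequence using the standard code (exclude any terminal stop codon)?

Gln: 2 codons.
Pro: 4 codons.
Trp: 1 codon.
Asn: 2 codons.
Pro: 4 codons.
His: 2 codons.
Lys: 2 codons.
Arg: 6 codons.
2 × 4 × 1 × 2 × 4 × 2 × 2 × 6 = 1536.

1536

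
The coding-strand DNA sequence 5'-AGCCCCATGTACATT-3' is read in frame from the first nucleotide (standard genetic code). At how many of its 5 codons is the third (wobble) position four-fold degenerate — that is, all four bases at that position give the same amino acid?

Codon 1 AGC (Ser): third position 2-fold.
Codon 2 CCC (Pro): third position 4-fold.
Codon 3 ATG (Met): third position 1-fold.
Codon 4 TAC (Tyr): third position 2-fold.
Codon 5 ATT (Ile): third position 3-fold.
Four-fold degenerate third positions: 1.

1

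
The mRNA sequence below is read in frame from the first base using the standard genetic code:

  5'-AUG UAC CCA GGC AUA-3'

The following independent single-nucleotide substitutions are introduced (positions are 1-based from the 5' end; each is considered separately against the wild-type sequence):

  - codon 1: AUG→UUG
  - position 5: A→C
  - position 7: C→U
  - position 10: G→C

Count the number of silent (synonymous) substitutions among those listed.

Codon 1: AUG (Met) → UUG (Leu) — missense.
Codon 2: UAC (Tyr) → UCC (Ser) — missense.
Codon 3: CCA (Pro) → UCA (Ser) — missense.
Codon 4: GGC (Gly) → CGC (Arg) — missense.
Synonymous: 0 of 4.

0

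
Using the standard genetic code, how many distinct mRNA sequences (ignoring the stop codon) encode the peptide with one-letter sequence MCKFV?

Met: 1 codon.
Cys: 2 codons.
Lys: 2 codons.
Phe: 2 codons.
Val: 4 codons.
1 × 2 × 2 × 2 × 4 = 32.

32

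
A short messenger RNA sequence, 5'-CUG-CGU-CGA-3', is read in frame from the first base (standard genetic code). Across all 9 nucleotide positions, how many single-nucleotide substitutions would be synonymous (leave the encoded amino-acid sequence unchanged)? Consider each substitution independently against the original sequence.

11

Codon 1 (CUG, Leu): 4 synonymous substitutions.
Codon 2 (CGU, Arg): 3 synonymous substitutions.
Codon 3 (CGA, Arg): 4 synonymous substitutions.
Total: 4 + 3 + 4 = 11.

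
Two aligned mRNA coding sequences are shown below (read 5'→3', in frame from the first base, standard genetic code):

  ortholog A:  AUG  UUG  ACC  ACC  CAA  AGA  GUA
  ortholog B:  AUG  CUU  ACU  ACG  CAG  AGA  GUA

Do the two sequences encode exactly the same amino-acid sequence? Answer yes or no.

Codon 1: AUG Met / AUG Met — identical.
Codon 2: UUG Leu / CUU Leu — synonymous.
Codon 3: ACC Thr / ACU Thr — synonymous.
Codon 4: ACC Thr / ACG Thr — synonymous.
Codon 5: CAA Gln / CAG Gln — synonymous.
Codon 6: AGA Arg / AGA Arg — identical.
Codon 7: GUA Val / GUA Val — identical.
Nonsynonymous differences: 0 → same protein.

yes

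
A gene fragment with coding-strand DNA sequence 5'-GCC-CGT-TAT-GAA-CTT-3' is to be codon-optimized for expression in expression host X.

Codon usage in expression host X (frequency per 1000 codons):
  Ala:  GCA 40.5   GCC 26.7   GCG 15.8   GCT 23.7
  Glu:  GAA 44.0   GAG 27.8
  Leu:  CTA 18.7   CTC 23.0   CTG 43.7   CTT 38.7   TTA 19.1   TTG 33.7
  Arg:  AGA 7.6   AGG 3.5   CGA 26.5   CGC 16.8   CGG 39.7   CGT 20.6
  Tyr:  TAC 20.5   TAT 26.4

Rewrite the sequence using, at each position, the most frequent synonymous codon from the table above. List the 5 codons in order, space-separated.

GCA CGG TAT GAA CTG

Codon 1 (Ala): best is GCA at 40.5.
Codon 2 (Arg): best is CGG at 39.7.
Codon 3 (Tyr): best is TAT at 26.4.
Codon 4 (Glu): best is GAA at 44.0.
Codon 5 (Leu): best is CTG at 43.7.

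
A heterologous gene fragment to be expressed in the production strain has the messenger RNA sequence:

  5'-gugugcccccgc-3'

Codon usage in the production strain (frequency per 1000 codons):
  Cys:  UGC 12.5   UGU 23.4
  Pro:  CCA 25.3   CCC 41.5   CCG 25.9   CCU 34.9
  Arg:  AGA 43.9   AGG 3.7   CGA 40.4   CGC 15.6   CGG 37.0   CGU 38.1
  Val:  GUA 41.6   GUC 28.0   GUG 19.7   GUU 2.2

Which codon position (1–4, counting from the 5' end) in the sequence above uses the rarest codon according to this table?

Codon 1 GUG (Val): 19.7 per 1000.
Codon 2 UGC (Cys): 12.5 per 1000.
Codon 3 CCC (Pro): 41.5 per 1000.
Codon 4 CGC (Arg): 15.6 per 1000.
Lowest frequency is 12.5 at codon 2.

2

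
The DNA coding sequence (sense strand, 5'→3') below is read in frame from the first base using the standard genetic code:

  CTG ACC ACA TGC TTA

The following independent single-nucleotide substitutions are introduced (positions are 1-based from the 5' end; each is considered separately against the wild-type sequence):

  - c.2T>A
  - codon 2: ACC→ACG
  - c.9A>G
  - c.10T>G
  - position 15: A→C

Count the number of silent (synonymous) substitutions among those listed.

2

Codon 1: CTG (Leu) → CAG (Gln) — missense.
Codon 2: ACC (Thr) → ACG (Thr) — synonymous.
Codon 3: ACA (Thr) → ACG (Thr) — synonymous.
Codon 4: TGC (Cys) → GGC (Gly) — missense.
Codon 5: TTA (Leu) → TTC (Phe) — missense.
Synonymous: 2 of 5.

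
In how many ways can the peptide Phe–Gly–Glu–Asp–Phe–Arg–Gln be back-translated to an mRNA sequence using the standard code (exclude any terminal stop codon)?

768

Phe: 2 codons.
Gly: 4 codons.
Glu: 2 codons.
Asp: 2 codons.
Phe: 2 codons.
Arg: 6 codons.
Gln: 2 codons.
2 × 4 × 2 × 2 × 2 × 6 × 2 = 768.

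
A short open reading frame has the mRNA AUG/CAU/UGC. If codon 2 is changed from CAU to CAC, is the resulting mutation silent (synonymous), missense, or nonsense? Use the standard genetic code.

Position 6 falls in codon 2: CAU → His.
After the substitution the codon is CAC → His.
Both encode His, so the change is synonymous.

silent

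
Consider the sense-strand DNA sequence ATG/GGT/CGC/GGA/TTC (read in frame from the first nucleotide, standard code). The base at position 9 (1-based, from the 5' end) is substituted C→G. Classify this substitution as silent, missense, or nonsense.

Position 9 falls in codon 3: CGC → Arg.
After the substitution the codon is CGG → Arg.
Both encode Arg, so the change is synonymous.

silent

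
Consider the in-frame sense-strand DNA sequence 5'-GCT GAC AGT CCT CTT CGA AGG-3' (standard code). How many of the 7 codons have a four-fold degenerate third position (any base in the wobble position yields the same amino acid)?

4

Codon 1 GCT (Ala): third position 4-fold.
Codon 2 GAC (Asp): third position 2-fold.
Codon 3 AGT (Ser): third position 2-fold.
Codon 4 CCT (Pro): third position 4-fold.
Codon 5 CTT (Leu): third position 4-fold.
Codon 6 CGA (Arg): third position 4-fold.
Codon 7 AGG (Arg): third position 2-fold.
Four-fold degenerate third positions: 4.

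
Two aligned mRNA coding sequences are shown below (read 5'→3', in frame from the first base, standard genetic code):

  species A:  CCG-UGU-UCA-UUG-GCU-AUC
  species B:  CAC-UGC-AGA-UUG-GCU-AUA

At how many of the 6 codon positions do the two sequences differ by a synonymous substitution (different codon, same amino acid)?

2

Codon 1: CCG Pro / CAC His — nonsynonymous.
Codon 2: UGU Cys / UGC Cys — synonymous.
Codon 3: UCA Ser / AGA Arg — nonsynonymous.
Codon 4: UUG Leu / UUG Leu — identical.
Codon 5: GCU Ala / GCU Ala — identical.
Codon 6: AUC Ile / AUA Ile — synonymous.
Synonymous differences: 2.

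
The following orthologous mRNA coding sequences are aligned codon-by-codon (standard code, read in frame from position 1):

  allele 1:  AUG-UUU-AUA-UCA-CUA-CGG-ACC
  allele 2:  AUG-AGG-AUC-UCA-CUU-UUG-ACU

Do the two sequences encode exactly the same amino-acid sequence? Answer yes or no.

Codon 1: AUG Met / AUG Met — identical.
Codon 2: UUU Phe / AGG Arg — nonsynonymous.
Codon 3: AUA Ile / AUC Ile — synonymous.
Codon 4: UCA Ser / UCA Ser — identical.
Codon 5: CUA Leu / CUU Leu — synonymous.
Codon 6: CGG Arg / UUG Leu — nonsynonymous.
Codon 7: ACC Thr / ACU Thr — synonymous.
Nonsynonymous differences: 2 → different protein.

no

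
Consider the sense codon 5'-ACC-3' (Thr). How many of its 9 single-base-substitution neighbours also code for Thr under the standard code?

Position 1: none → 0 synonymous.
Position 2: none → 0 synonymous.
Position 3: ACU, ACA, ACG → 3 synonymous.
Total: 0 + 0 + 3 = 3.

3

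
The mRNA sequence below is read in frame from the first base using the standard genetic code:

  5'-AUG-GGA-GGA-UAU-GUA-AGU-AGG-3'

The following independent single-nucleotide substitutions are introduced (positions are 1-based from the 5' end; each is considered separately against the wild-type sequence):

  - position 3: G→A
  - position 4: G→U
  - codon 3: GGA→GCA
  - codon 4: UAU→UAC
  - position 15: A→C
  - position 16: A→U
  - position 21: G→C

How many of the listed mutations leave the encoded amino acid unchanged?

Codon 1: AUG (Met) → AUA (Ile) — missense.
Codon 2: GGA (Gly) → UGA (Stop) — nonsense.
Codon 3: GGA (Gly) → GCA (Ala) — missense.
Codon 4: UAU (Tyr) → UAC (Tyr) — synonymous.
Codon 5: GUA (Val) → GUC (Val) — synonymous.
Codon 6: AGU (Ser) → UGU (Cys) — missense.
Codon 7: AGG (Arg) → AGC (Ser) — missense.
Synonymous: 2 of 7.

2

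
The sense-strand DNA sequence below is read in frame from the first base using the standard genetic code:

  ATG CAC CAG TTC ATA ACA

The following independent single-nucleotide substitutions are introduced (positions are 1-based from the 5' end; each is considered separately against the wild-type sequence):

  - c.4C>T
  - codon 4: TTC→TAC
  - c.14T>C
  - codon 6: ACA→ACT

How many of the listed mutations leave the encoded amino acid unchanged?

Codon 2: CAC (His) → TAC (Tyr) — missense.
Codon 4: TTC (Phe) → TAC (Tyr) — missense.
Codon 5: ATA (Ile) → ACA (Thr) — missense.
Codon 6: ACA (Thr) → ACT (Thr) — synonymous.
Synonymous: 1 of 4.

1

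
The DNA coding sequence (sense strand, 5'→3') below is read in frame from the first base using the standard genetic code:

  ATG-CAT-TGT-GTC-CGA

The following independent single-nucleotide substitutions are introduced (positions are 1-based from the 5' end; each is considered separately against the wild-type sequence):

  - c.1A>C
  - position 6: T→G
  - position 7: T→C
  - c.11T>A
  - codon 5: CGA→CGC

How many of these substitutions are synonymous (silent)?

1

Codon 1: ATG (Met) → CTG (Leu) — missense.
Codon 2: CAT (His) → CAG (Gln) — missense.
Codon 3: TGT (Cys) → CGT (Arg) — missense.
Codon 4: GTC (Val) → GAC (Asp) — missense.
Codon 5: CGA (Arg) → CGC (Arg) — synonymous.
Synonymous: 1 of 5.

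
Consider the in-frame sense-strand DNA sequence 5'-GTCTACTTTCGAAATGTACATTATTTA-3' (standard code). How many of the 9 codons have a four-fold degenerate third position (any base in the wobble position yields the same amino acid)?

Codon 1 GTC (Val): third position 4-fold.
Codon 2 TAC (Tyr): third position 2-fold.
Codon 3 TTT (Phe): third position 2-fold.
Codon 4 CGA (Arg): third position 4-fold.
Codon 5 AAT (Asn): third position 2-fold.
Codon 6 GTA (Val): third position 4-fold.
Codon 7 CAT (His): third position 2-fold.
Codon 8 TAT (Tyr): third position 2-fold.
Codon 9 TTA (Leu): third position 2-fold.
Four-fold degenerate third positions: 3.

3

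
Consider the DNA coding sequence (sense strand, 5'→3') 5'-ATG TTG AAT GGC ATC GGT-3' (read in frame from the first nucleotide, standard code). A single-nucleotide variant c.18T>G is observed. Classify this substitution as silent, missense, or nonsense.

Position 18 falls in codon 6: GGT → Gly.
After the substitution the codon is GGG → Gly.
Both encode Gly, so the change is synonymous.

silent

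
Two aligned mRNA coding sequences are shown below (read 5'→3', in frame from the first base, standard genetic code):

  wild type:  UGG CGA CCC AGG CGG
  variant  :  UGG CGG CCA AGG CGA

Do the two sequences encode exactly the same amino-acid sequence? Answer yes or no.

Codon 1: UGG Trp / UGG Trp — identical.
Codon 2: CGA Arg / CGG Arg — synonymous.
Codon 3: CCC Pro / CCA Pro — synonymous.
Codon 4: AGG Arg / AGG Arg — identical.
Codon 5: CGG Arg / CGA Arg — synonymous.
Nonsynonymous differences: 0 → same protein.

yes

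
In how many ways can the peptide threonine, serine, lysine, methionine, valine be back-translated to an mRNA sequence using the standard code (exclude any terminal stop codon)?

192

Thr: 4 codons.
Ser: 6 codons.
Lys: 2 codons.
Met: 1 codon.
Val: 4 codons.
4 × 6 × 2 × 1 × 4 = 192.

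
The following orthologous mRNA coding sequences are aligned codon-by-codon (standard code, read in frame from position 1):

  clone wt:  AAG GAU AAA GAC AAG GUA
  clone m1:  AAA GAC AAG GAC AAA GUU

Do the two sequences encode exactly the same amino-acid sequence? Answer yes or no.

yes

Codon 1: AAG Lys / AAA Lys — synonymous.
Codon 2: GAU Asp / GAC Asp — synonymous.
Codon 3: AAA Lys / AAG Lys — synonymous.
Codon 4: GAC Asp / GAC Asp — identical.
Codon 5: AAG Lys / AAA Lys — synonymous.
Codon 6: GUA Val / GUU Val — synonymous.
Nonsynonymous differences: 0 → same protein.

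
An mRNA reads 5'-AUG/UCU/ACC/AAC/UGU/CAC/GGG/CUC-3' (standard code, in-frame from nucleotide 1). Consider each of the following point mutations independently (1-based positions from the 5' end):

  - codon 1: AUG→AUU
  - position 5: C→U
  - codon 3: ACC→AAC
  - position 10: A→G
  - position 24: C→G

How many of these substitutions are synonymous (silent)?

1

Codon 1: AUG (Met) → AUU (Ile) — missense.
Codon 2: UCU (Ser) → UUU (Phe) — missense.
Codon 3: ACC (Thr) → AAC (Asn) — missense.
Codon 4: AAC (Asn) → GAC (Asp) — missense.
Codon 8: CUC (Leu) → CUG (Leu) — synonymous.
Synonymous: 1 of 5.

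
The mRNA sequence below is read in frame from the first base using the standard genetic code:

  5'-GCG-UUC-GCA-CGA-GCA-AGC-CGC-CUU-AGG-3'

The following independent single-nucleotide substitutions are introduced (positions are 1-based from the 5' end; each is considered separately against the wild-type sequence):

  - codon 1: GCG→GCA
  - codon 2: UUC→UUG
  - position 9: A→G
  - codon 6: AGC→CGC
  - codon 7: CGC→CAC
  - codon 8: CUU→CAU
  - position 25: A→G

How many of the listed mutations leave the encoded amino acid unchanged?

2

Codon 1: GCG (Ala) → GCA (Ala) — synonymous.
Codon 2: UUC (Phe) → UUG (Leu) — missense.
Codon 3: GCA (Ala) → GCG (Ala) — synonymous.
Codon 6: AGC (Ser) → CGC (Arg) — missense.
Codon 7: CGC (Arg) → CAC (His) — missense.
Codon 8: CUU (Leu) → CAU (His) — missense.
Codon 9: AGG (Arg) → GGG (Gly) — missense.
Synonymous: 2 of 7.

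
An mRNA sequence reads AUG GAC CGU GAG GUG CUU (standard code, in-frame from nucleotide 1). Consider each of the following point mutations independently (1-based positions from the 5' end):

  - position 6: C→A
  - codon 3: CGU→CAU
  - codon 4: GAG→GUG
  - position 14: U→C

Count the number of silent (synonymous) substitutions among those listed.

0

Codon 2: GAC (Asp) → GAA (Glu) — missense.
Codon 3: CGU (Arg) → CAU (His) — missense.
Codon 4: GAG (Glu) → GUG (Val) — missense.
Codon 5: GUG (Val) → GCG (Ala) — missense.
Synonymous: 0 of 4.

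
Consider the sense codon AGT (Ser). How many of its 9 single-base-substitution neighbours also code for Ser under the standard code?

Position 1: none → 0 synonymous.
Position 2: none → 0 synonymous.
Position 3: AGC → 1 synonymous.
Total: 0 + 0 + 1 = 1.

1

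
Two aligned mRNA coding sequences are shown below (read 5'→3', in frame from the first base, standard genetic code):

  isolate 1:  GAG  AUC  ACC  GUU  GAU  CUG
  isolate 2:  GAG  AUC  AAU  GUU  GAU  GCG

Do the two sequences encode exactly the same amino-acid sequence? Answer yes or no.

no

Codon 1: GAG Glu / GAG Glu — identical.
Codon 2: AUC Ile / AUC Ile — identical.
Codon 3: ACC Thr / AAU Asn — nonsynonymous.
Codon 4: GUU Val / GUU Val — identical.
Codon 5: GAU Asp / GAU Asp — identical.
Codon 6: CUG Leu / GCG Ala — nonsynonymous.
Nonsynonymous differences: 2 → different protein.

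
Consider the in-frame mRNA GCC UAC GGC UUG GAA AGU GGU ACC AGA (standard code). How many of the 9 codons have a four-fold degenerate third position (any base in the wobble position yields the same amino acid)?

4

Codon 1 GCC (Ala): third position 4-fold.
Codon 2 UAC (Tyr): third position 2-fold.
Codon 3 GGC (Gly): third position 4-fold.
Codon 4 UUG (Leu): third position 2-fold.
Codon 5 GAA (Glu): third position 2-fold.
Codon 6 AGU (Ser): third position 2-fold.
Codon 7 GGU (Gly): third position 4-fold.
Codon 8 ACC (Thr): third position 4-fold.
Codon 9 AGA (Arg): third position 2-fold.
Four-fold degenerate third positions: 4.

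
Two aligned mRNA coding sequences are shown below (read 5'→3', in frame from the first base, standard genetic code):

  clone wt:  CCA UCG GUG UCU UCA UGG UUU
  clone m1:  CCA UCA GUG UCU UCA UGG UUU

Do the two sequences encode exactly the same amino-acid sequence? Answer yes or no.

Codon 1: CCA Pro / CCA Pro — identical.
Codon 2: UCG Ser / UCA Ser — synonymous.
Codon 3: GUG Val / GUG Val — identical.
Codon 4: UCU Ser / UCU Ser — identical.
Codon 5: UCA Ser / UCA Ser — identical.
Codon 6: UGG Trp / UGG Trp — identical.
Codon 7: UUU Phe / UUU Phe — identical.
Nonsynonymous differences: 0 → same protein.

yes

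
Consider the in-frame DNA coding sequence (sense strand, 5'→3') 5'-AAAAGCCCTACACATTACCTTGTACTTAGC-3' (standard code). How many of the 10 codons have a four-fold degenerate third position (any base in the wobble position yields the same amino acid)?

5

Codon 1 AAA (Lys): third position 2-fold.
Codon 2 AGC (Ser): third position 2-fold.
Codon 3 CCT (Pro): third position 4-fold.
Codon 4 ACA (Thr): third position 4-fold.
Codon 5 CAT (His): third position 2-fold.
Codon 6 TAC (Tyr): third position 2-fold.
Codon 7 CTT (Leu): third position 4-fold.
Codon 8 GTA (Val): third position 4-fold.
Codon 9 CTT (Leu): third position 4-fold.
Codon 10 AGC (Ser): third position 2-fold.
Four-fold degenerate third positions: 5.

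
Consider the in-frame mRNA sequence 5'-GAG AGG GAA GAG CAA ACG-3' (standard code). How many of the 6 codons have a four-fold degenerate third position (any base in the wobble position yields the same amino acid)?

Codon 1 GAG (Glu): third position 2-fold.
Codon 2 AGG (Arg): third position 2-fold.
Codon 3 GAA (Glu): third position 2-fold.
Codon 4 GAG (Glu): third position 2-fold.
Codon 5 CAA (Gln): third position 2-fold.
Codon 6 ACG (Thr): third position 4-fold.
Four-fold degenerate third positions: 1.

1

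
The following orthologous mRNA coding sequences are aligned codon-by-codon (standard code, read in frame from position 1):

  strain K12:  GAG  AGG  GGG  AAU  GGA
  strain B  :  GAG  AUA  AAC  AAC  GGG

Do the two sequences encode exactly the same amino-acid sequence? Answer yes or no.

Codon 1: GAG Glu / GAG Glu — identical.
Codon 2: AGG Arg / AUA Ile — nonsynonymous.
Codon 3: GGG Gly / AAC Asn — nonsynonymous.
Codon 4: AAU Asn / AAC Asn — synonymous.
Codon 5: GGA Gly / GGG Gly — synonymous.
Nonsynonymous differences: 2 → different protein.

no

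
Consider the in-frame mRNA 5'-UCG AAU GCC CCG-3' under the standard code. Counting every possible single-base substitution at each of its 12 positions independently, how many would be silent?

Codon 1 (UCG, Ser): 3 synonymous substitutions.
Codon 2 (AAU, Asn): 1 synonymous substitution.
Codon 3 (GCC, Ala): 3 synonymous substitutions.
Codon 4 (CCG, Pro): 3 synonymous substitutions.
Total: 3 + 1 + 3 + 3 = 10.

10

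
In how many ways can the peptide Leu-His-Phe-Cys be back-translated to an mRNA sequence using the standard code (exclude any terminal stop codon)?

Leu: 6 codons.
His: 2 codons.
Phe: 2 codons.
Cys: 2 codons.
6 × 2 × 2 × 2 = 48.

48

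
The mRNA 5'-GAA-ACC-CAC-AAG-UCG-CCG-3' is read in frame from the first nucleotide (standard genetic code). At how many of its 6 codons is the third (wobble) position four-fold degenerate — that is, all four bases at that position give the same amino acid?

3

Codon 1 GAA (Glu): third position 2-fold.
Codon 2 ACC (Thr): third position 4-fold.
Codon 3 CAC (His): third position 2-fold.
Codon 4 AAG (Lys): third position 2-fold.
Codon 5 UCG (Ser): third position 4-fold.
Codon 6 CCG (Pro): third position 4-fold.
Four-fold degenerate third positions: 3.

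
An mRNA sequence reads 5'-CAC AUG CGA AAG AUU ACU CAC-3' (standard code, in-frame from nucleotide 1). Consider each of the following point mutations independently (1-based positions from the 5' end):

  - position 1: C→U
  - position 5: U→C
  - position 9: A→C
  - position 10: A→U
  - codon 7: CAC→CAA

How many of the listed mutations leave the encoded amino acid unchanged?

1

Codon 1: CAC (His) → UAC (Tyr) — missense.
Codon 2: AUG (Met) → ACG (Thr) — missense.
Codon 3: CGA (Arg) → CGC (Arg) — synonymous.
Codon 4: AAG (Lys) → UAG (Stop) — nonsense.
Codon 7: CAC (His) → CAA (Gln) — missense.
Synonymous: 1 of 5.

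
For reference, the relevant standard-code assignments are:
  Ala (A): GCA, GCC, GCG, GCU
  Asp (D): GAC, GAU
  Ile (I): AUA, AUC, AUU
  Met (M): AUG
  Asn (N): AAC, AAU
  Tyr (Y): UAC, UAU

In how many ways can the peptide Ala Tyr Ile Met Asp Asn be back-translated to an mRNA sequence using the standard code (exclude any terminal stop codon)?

96

Ala: 4 codons.
Tyr: 2 codons.
Ile: 3 codons.
Met: 1 codon.
Asp: 2 codons.
Asn: 2 codons.
4 × 2 × 3 × 1 × 2 × 2 = 96.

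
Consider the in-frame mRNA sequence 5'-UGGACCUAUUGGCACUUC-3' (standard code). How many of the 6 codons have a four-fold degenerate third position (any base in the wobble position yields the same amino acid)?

1

Codon 1 UGG (Trp): third position 1-fold.
Codon 2 ACC (Thr): third position 4-fold.
Codon 3 UAU (Tyr): third position 2-fold.
Codon 4 UGG (Trp): third position 1-fold.
Codon 5 CAC (His): third position 2-fold.
Codon 6 UUC (Phe): third position 2-fold.
Four-fold degenerate third positions: 1.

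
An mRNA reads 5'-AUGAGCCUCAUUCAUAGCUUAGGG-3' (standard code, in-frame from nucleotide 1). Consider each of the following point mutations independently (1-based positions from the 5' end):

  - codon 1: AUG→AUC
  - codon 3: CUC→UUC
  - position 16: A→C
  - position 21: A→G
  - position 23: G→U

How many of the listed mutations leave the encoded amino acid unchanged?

Codon 1: AUG (Met) → AUC (Ile) — missense.
Codon 3: CUC (Leu) → UUC (Phe) — missense.
Codon 6: AGC (Ser) → CGC (Arg) — missense.
Codon 7: UUA (Leu) → UUG (Leu) — synonymous.
Codon 8: GGG (Gly) → GUG (Val) — missense.
Synonymous: 1 of 5.

1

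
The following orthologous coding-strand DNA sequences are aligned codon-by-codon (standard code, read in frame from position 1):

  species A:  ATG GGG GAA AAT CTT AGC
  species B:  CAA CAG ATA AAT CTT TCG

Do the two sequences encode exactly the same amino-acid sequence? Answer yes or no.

Codon 1: ATG Met / CAA Gln — nonsynonymous.
Codon 2: GGG Gly / CAG Gln — nonsynonymous.
Codon 3: GAA Glu / ATA Ile — nonsynonymous.
Codon 4: AAT Asn / AAT Asn — identical.
Codon 5: CTT Leu / CTT Leu — identical.
Codon 6: AGC Ser / TCG Ser — synonymous.
Nonsynonymous differences: 3 → different protein.

no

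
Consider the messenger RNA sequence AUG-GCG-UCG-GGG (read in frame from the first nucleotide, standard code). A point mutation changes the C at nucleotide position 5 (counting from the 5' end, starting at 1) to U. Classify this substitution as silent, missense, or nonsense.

missense

Position 5 falls in codon 2: GCG → Ala.
After the substitution the codon is GUG → Val.
Ala ≠ Val, so this is a missense mutation.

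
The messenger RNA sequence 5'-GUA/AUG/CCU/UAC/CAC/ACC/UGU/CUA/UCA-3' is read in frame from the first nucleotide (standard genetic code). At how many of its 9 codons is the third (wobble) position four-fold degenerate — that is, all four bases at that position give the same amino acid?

Codon 1 GUA (Val): third position 4-fold.
Codon 2 AUG (Met): third position 1-fold.
Codon 3 CCU (Pro): third position 4-fold.
Codon 4 UAC (Tyr): third position 2-fold.
Codon 5 CAC (His): third position 2-fold.
Codon 6 ACC (Thr): third position 4-fold.
Codon 7 UGU (Cys): third position 2-fold.
Codon 8 CUA (Leu): third position 4-fold.
Codon 9 UCA (Ser): third position 4-fold.
Four-fold degenerate third positions: 5.

5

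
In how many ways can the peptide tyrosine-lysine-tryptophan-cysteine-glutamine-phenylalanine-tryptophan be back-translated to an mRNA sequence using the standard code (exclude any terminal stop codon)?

32

Tyr: 2 codons.
Lys: 2 codons.
Trp: 1 codon.
Cys: 2 codons.
Gln: 2 codons.
Phe: 2 codons.
Trp: 1 codon.
2 × 2 × 1 × 2 × 2 × 2 × 1 = 32.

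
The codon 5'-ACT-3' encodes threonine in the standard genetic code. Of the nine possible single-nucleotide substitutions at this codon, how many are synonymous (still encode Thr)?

Position 1: none → 0 synonymous.
Position 2: none → 0 synonymous.
Position 3: ACC, ACA, ACG → 3 synonymous.
Total: 0 + 0 + 3 = 3.

3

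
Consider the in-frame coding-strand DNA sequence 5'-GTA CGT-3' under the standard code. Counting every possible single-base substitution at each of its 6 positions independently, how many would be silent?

Codon 1 (GTA, Val): 3 synonymous substitutions.
Codon 2 (CGT, Arg): 3 synonymous substitutions.
Total: 3 + 3 = 6.

6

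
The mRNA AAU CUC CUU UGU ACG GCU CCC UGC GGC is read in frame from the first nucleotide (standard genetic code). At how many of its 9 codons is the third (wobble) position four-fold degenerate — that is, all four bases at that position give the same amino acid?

6

Codon 1 AAU (Asn): third position 2-fold.
Codon 2 CUC (Leu): third position 4-fold.
Codon 3 CUU (Leu): third position 4-fold.
Codon 4 UGU (Cys): third position 2-fold.
Codon 5 ACG (Thr): third position 4-fold.
Codon 6 GCU (Ala): third position 4-fold.
Codon 7 CCC (Pro): third position 4-fold.
Codon 8 UGC (Cys): third position 2-fold.
Codon 9 GGC (Gly): third position 4-fold.
Four-fold degenerate third positions: 6.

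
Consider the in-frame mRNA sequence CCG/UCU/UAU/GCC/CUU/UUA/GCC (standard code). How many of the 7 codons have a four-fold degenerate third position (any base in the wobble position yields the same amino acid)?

Codon 1 CCG (Pro): third position 4-fold.
Codon 2 UCU (Ser): third position 4-fold.
Codon 3 UAU (Tyr): third position 2-fold.
Codon 4 GCC (Ala): third position 4-fold.
Codon 5 CUU (Leu): third position 4-fold.
Codon 6 UUA (Leu): third position 2-fold.
Codon 7 GCC (Ala): third position 4-fold.
Four-fold degenerate third positions: 5.

5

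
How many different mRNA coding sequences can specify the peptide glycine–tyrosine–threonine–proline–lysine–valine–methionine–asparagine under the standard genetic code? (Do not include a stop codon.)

2048

Gly: 4 codons.
Tyr: 2 codons.
Thr: 4 codons.
Pro: 4 codons.
Lys: 2 codons.
Val: 4 codons.
Met: 1 codon.
Asn: 2 codons.
4 × 2 × 4 × 4 × 2 × 4 × 1 × 2 = 2048.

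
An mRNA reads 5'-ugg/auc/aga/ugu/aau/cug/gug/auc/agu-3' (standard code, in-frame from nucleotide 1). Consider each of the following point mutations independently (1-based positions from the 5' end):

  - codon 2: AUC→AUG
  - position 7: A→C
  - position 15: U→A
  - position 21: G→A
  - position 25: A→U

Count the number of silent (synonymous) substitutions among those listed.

Codon 2: AUC (Ile) → AUG (Met) — missense.
Codon 3: AGA (Arg) → CGA (Arg) — synonymous.
Codon 5: AAU (Asn) → AAA (Lys) — missense.
Codon 7: GUG (Val) → GUA (Val) — synonymous.
Codon 9: AGU (Ser) → UGU (Cys) — missense.
Synonymous: 2 of 5.

2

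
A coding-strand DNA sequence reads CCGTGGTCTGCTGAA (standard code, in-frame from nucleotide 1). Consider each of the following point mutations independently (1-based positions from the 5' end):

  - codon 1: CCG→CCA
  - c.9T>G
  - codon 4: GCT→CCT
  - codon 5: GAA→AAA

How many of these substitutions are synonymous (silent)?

Codon 1: CCG (Pro) → CCA (Pro) — synonymous.
Codon 3: TCT (Ser) → TCG (Ser) — synonymous.
Codon 4: GCT (Ala) → CCT (Pro) — missense.
Codon 5: GAA (Glu) → AAA (Lys) — missense.
Synonymous: 2 of 4.

2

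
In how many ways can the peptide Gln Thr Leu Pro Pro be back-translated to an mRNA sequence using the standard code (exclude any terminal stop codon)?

Gln: 2 codons.
Thr: 4 codons.
Leu: 6 codons.
Pro: 4 codons.
Pro: 4 codons.
2 × 4 × 6 × 4 × 4 = 768.

768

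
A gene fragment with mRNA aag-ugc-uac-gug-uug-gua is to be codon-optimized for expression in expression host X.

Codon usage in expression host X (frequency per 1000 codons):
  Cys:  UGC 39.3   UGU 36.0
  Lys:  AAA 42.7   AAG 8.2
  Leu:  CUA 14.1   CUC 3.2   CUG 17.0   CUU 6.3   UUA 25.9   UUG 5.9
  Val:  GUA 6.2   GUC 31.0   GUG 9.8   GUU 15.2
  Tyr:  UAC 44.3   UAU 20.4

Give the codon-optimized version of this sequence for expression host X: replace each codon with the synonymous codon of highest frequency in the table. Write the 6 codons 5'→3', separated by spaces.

AAA UGC UAC GUC UUA GUC

Codon 1 (Lys): best is AAA at 42.7.
Codon 2 (Cys): best is UGC at 39.3.
Codon 3 (Tyr): best is UAC at 44.3.
Codon 4 (Val): best is GUC at 31.0.
Codon 5 (Leu): best is UUA at 25.9.
Codon 6 (Val): best is GUC at 31.0.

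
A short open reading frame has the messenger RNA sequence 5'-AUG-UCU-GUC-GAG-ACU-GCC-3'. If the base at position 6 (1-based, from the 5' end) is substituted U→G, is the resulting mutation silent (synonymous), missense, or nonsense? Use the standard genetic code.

Position 6 falls in codon 2: UCU → Ser.
After the substitution the codon is UCG → Ser.
Both encode Ser, so the change is synonymous.

silent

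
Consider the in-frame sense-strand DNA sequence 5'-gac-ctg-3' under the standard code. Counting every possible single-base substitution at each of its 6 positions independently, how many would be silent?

5

Codon 1 (GAC, Asp): 1 synonymous substitution.
Codon 2 (CTG, Leu): 4 synonymous substitutions.
Total: 1 + 4 = 5.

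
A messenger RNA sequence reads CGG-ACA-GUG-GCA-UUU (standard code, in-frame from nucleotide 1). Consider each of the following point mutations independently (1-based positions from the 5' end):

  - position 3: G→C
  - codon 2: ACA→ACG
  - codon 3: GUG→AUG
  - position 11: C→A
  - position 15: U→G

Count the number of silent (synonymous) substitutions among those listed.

Codon 1: CGG (Arg) → CGC (Arg) — synonymous.
Codon 2: ACA (Thr) → ACG (Thr) — synonymous.
Codon 3: GUG (Val) → AUG (Met) — missense.
Codon 4: GCA (Ala) → GAA (Glu) — missense.
Codon 5: UUU (Phe) → UUG (Leu) — missense.
Synonymous: 2 of 5.

2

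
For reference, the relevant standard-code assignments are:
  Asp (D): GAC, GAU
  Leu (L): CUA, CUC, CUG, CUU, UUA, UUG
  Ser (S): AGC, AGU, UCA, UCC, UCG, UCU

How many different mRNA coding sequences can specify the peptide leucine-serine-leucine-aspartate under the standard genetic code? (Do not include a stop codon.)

432

Leu: 6 codons.
Ser: 6 codons.
Leu: 6 codons.
Asp: 2 codons.
6 × 6 × 6 × 2 = 432.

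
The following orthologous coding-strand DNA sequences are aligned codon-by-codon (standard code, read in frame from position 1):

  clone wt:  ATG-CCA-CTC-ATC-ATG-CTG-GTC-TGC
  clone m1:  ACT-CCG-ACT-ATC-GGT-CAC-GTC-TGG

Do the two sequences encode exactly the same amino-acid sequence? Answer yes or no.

Codon 1: ATG Met / ACT Thr — nonsynonymous.
Codon 2: CCA Pro / CCG Pro — synonymous.
Codon 3: CTC Leu / ACT Thr — nonsynonymous.
Codon 4: ATC Ile / ATC Ile — identical.
Codon 5: ATG Met / GGT Gly — nonsynonymous.
Codon 6: CTG Leu / CAC His — nonsynonymous.
Codon 7: GTC Val / GTC Val — identical.
Codon 8: TGC Cys / TGG Trp — nonsynonymous.
Nonsynonymous differences: 5 → different protein.

no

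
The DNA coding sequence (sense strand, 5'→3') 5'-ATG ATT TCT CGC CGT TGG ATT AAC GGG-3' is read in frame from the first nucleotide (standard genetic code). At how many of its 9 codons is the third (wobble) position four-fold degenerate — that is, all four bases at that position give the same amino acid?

Codon 1 ATG (Met): third position 1-fold.
Codon 2 ATT (Ile): third position 3-fold.
Codon 3 TCT (Ser): third position 4-fold.
Codon 4 CGC (Arg): third position 4-fold.
Codon 5 CGT (Arg): third position 4-fold.
Codon 6 TGG (Trp): third position 1-fold.
Codon 7 ATT (Ile): third position 3-fold.
Codon 8 AAC (Asn): third position 2-fold.
Codon 9 GGG (Gly): third position 4-fold.
Four-fold degenerate third positions: 4.

4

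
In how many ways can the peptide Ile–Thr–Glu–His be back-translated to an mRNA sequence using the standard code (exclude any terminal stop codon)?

48

Ile: 3 codons.
Thr: 4 codons.
Glu: 2 codons.
His: 2 codons.
3 × 4 × 2 × 2 = 48.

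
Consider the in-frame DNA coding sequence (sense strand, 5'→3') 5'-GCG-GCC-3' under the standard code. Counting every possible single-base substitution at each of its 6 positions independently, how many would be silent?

Codon 1 (GCG, Ala): 3 synonymous substitutions.
Codon 2 (GCC, Ala): 3 synonymous substitutions.
Total: 3 + 3 = 6.

6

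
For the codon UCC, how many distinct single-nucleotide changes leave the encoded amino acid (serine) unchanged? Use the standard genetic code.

3

Position 1: none → 0 synonymous.
Position 2: none → 0 synonymous.
Position 3: UCU, UCA, UCG → 3 synonymous.
Total: 0 + 0 + 3 = 3.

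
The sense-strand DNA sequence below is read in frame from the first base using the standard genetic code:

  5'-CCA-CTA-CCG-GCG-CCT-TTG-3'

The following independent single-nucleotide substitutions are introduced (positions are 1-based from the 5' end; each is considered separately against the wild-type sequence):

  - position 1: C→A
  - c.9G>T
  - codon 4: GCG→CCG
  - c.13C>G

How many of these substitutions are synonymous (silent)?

1

Codon 1: CCA (Pro) → ACA (Thr) — missense.
Codon 3: CCG (Pro) → CCT (Pro) — synonymous.
Codon 4: GCG (Ala) → CCG (Pro) — missense.
Codon 5: CCT (Pro) → GCT (Ala) — missense.
Synonymous: 1 of 4.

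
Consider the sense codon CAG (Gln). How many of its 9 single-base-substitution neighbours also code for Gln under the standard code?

Position 1: none → 0 synonymous.
Position 2: none → 0 synonymous.
Position 3: CAA → 1 synonymous.
Total: 0 + 0 + 1 = 1.

1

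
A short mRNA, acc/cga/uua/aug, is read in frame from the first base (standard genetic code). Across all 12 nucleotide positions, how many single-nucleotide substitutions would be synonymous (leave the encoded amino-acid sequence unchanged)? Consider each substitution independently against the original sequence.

9

Codon 1 (ACC, Thr): 3 synonymous substitutions.
Codon 2 (CGA, Arg): 4 synonymous substitutions.
Codon 3 (UUA, Leu): 2 synonymous substitutions.
Codon 4 (AUG, Met): 0 synonymous substitutions.
Total: 3 + 4 + 2 + 0 = 9.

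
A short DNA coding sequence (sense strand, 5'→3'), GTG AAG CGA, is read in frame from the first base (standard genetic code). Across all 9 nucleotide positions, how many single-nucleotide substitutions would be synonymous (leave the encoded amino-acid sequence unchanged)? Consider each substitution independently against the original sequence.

8

Codon 1 (GTG, Val): 3 synonymous substitutions.
Codon 2 (AAG, Lys): 1 synonymous substitution.
Codon 3 (CGA, Arg): 4 synonymous substitutions.
Total: 3 + 1 + 4 = 8.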